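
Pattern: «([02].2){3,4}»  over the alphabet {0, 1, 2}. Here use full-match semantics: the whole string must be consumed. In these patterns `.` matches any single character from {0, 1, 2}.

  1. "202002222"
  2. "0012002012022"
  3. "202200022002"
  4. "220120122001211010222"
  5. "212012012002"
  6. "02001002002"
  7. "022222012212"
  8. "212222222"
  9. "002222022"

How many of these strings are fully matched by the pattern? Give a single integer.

5

1 → match
2 → no match
3 → no match
4 → no match
5 → match
6 → no match
7 → match
8 → match
9 → match
Total matched: 5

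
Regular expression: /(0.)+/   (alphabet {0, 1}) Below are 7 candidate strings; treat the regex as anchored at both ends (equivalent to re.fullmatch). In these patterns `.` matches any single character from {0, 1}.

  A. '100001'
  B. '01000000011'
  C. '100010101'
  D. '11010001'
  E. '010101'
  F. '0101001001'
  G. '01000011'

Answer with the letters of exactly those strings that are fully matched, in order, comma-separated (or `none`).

A → no match — must start with '0'
B → no match
C → no match — must start with '0'
D → no match — must start with '0'
E → match
F → no match
G → no match

E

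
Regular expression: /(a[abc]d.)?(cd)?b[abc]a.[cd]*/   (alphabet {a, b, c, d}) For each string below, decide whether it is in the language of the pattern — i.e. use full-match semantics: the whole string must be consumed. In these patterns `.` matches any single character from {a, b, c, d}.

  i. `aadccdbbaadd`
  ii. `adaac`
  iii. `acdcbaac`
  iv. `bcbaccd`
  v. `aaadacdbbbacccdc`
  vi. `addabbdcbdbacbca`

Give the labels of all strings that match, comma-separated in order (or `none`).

i, iii

i → match
ii → no match
iii → match
iv → no match
v → no match
vi → no match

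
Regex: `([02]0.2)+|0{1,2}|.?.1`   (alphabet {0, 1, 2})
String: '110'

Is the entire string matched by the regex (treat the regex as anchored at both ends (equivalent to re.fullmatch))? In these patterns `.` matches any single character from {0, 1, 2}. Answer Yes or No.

No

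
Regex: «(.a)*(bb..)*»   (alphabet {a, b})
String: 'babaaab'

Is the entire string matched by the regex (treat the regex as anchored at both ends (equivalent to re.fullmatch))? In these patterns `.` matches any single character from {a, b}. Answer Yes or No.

No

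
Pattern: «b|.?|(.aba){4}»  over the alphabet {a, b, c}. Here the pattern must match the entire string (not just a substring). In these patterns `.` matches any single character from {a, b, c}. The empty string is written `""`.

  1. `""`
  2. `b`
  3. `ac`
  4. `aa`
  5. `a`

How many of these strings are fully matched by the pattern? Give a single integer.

3

1 → match
2 → match
3 → no match
4 → no match
5 → match
Total matched: 3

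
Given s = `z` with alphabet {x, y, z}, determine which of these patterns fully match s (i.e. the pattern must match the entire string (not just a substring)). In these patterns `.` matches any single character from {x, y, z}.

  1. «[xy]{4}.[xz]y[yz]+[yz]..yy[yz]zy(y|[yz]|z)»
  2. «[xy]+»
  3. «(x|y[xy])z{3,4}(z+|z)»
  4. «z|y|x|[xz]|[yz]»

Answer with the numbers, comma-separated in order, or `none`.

4

1 → no match
2 → no match
3 → no match
4 → match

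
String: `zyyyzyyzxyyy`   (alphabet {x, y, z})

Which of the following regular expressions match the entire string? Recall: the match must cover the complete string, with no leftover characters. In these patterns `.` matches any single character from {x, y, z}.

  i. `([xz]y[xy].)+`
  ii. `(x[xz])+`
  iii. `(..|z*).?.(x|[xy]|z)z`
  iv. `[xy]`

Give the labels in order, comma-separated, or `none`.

i

i → match
ii → no match — must start with `x`
iii → no match — must end with `z`
iv → no match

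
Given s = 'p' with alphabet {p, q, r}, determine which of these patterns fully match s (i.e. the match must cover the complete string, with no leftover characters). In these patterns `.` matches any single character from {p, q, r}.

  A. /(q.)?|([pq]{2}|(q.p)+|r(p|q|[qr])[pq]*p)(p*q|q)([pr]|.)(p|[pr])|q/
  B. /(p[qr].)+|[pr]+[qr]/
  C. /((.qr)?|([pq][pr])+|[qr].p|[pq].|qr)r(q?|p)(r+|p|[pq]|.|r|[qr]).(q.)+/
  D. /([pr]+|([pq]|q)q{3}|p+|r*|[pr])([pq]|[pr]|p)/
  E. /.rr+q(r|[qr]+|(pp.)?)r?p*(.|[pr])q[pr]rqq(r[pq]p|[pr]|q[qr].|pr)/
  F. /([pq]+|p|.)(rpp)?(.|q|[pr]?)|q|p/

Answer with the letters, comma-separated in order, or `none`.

D, F

A → no match
B → no match
C → no match
D → match
E → no match
F → match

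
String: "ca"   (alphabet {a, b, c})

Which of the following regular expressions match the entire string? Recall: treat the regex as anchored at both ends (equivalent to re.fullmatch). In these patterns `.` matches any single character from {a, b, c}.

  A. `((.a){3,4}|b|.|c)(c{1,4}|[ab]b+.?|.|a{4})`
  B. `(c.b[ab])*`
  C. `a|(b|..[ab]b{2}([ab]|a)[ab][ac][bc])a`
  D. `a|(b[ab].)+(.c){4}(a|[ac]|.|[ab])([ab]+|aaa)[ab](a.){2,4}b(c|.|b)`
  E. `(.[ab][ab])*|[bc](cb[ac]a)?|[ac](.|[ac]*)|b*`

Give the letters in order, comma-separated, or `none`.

A, E

A → match
B → no match
C → no match
D → no match
E → match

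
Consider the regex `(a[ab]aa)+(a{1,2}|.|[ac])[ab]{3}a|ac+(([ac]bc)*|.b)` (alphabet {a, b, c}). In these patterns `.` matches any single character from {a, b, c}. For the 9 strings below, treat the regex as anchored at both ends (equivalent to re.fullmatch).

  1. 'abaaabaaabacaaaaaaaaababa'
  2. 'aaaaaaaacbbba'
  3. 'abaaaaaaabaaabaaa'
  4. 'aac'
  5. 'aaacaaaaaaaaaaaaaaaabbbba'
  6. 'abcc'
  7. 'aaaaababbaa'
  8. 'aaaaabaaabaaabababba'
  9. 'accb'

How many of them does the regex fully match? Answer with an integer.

3

1 → no match
2 → match
3 → match
4 → no match
5 → no match
6 → no match
7 → no match
8 → no match
9 → match
Total matched: 3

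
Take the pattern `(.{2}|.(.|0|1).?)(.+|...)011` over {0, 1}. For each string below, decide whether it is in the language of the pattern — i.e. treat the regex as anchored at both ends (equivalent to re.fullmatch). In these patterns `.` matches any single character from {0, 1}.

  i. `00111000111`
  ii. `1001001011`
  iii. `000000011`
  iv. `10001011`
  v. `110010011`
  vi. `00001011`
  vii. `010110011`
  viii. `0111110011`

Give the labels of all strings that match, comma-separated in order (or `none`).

i → no match — must end with `011`
ii → match
iii → match
iv → match
v → match
vi → match
vii → match
viii → match

ii, iii, iv, v, vi, vii, viii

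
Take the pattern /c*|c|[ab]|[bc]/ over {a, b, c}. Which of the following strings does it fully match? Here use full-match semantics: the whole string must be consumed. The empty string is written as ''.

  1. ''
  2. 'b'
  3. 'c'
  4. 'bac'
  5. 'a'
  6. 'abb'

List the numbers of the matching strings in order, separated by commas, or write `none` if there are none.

1, 2, 3, 5

1 → match
2 → match
3 → match
4 → no match
5 → match
6 → no match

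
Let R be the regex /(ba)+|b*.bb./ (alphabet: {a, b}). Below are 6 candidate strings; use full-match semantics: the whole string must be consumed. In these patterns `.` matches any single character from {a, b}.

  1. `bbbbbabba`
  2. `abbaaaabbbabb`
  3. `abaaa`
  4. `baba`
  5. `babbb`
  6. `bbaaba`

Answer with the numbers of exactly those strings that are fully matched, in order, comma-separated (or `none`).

1 → match
2 → no match
3 → no match
4 → match
5 → match
6 → no match

1, 4, 5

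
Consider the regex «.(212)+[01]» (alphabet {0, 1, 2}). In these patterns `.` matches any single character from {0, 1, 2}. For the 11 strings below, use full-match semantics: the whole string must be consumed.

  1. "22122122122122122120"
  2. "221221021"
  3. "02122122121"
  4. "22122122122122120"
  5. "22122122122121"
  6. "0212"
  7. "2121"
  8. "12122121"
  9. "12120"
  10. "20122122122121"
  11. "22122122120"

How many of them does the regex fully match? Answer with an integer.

1 → match
2. "221221021" → no match
3. "02122122121" → match
4 → match
5 → match
6. "0212" → no match
7. "2121" → no match
8. "12122121" → match
9. "12120" → match
10 → no match
11. "22122122120" → match
Total matched: 7

7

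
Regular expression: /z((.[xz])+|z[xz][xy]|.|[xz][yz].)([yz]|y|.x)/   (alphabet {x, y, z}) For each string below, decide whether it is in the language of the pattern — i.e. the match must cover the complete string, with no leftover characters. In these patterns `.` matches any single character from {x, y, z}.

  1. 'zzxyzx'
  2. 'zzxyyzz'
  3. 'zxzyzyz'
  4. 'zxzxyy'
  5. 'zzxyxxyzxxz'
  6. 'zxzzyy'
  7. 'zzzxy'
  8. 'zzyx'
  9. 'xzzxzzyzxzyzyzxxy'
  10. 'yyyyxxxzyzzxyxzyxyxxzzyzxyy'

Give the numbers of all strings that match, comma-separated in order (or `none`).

1 → match
2 → no match
3 → no match
4 → no match
5 → no match
6 → no match
7 → match
8 → match
9 → no match — must start with 'z'
10 → no match — must start with 'z'

1, 7, 8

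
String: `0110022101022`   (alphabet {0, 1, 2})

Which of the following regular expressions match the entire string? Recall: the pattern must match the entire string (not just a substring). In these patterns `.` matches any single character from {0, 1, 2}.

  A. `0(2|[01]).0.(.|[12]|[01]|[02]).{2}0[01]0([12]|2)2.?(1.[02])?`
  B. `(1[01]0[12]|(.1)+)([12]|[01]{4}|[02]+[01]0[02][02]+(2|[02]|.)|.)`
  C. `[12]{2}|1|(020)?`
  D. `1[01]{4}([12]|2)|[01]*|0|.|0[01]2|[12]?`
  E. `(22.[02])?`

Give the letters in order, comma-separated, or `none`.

A

A → match
B → no match
C → no match
D → no match
E → no match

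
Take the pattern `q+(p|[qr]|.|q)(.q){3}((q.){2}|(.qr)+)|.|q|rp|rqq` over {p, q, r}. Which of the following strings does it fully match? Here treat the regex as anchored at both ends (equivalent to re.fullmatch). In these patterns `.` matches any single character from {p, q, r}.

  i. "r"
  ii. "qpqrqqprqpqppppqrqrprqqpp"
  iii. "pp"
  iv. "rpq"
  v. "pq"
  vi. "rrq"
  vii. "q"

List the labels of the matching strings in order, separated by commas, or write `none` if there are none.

i, vii

i. "r" → match
ii → no match
iii. "pp" → no match
iv. "rpq" → no match
v. "pq" → no match
vi. "rrq" → no match
vii. "q" → match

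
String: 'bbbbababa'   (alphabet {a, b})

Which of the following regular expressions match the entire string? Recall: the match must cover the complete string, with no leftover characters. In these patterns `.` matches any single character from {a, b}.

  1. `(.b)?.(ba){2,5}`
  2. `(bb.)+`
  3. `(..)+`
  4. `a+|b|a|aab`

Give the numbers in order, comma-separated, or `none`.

1 → match
2 → no match
3 → no match
4 → no match

1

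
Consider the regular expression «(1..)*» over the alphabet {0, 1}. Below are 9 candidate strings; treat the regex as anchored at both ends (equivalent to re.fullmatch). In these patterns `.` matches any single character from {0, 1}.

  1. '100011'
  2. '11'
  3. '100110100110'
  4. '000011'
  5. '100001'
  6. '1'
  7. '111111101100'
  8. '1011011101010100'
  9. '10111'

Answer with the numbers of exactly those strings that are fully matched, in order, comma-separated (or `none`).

1 → no match
2 → no match
3 → match
4 → no match
5 → no match
6 → no match
7 → match
8 → no match
9 → no match

3, 7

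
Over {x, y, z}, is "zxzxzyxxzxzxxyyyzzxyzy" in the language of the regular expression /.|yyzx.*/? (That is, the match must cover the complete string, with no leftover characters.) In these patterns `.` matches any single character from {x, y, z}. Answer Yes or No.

No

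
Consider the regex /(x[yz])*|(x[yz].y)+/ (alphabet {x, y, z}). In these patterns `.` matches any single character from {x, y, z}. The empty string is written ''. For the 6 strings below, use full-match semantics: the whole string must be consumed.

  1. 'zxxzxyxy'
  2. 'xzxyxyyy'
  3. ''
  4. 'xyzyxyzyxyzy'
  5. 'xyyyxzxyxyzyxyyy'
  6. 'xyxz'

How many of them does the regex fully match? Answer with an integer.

5

1 → no match
2 → match
3 → match
4 → match
5 → match
6 → match
Total matched: 5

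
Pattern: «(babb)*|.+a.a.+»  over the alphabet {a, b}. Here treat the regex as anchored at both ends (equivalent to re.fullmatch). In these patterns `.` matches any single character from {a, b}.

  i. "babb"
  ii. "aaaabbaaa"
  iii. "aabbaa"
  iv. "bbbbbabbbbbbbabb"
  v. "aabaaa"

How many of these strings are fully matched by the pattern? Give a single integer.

i → match
ii → match
iii → no match
iv → no match
v → match
Total matched: 3

3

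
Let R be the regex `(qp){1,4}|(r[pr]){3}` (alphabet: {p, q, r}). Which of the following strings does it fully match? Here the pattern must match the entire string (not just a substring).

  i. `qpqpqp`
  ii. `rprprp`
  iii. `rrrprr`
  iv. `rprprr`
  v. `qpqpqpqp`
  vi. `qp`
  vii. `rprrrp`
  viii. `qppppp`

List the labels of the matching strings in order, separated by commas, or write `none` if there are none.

i, ii, iii, iv, v, vi, vii

i. `qpqpqp` → match
ii. `rprprp` → match
iii. `rrrprr` → match
iv. `rprprr` → match
v. `qpqpqpqp` → match
vi. `qp` → match
vii. `rprrrp` → match
viii. `qppppp` → no match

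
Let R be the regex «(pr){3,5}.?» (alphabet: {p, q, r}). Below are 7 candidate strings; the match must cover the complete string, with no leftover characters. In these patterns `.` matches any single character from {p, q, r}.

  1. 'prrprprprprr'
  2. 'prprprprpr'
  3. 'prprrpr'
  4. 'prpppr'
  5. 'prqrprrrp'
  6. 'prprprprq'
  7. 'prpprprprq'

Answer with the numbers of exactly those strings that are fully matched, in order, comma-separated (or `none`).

2, 6

1 → no match
2 → match
3 → no match
4 → no match
5 → no match
6 → match
7 → no match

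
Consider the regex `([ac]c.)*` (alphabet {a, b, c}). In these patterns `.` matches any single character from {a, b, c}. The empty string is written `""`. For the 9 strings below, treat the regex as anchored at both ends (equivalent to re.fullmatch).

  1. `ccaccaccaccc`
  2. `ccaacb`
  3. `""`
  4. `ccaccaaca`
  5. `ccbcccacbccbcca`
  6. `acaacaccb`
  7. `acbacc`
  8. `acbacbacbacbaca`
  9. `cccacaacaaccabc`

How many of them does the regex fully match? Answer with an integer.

8

1 → match
2 → match
3 → match
4 → match
5 → match
6 → match
7 → match
8 → match
9 → no match
Total matched: 8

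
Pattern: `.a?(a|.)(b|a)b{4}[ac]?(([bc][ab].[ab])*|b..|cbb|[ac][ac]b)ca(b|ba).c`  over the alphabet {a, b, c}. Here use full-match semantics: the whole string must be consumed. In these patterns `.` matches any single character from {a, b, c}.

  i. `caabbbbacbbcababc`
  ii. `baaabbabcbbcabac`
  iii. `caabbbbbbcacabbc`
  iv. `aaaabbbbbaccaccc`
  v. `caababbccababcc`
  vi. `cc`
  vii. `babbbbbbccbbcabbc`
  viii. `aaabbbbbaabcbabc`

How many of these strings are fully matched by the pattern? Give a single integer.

3

i → match
ii → no match
iii → match
iv → no match
v → no match
vi → no match
vii → match
viii → no match
Total matched: 3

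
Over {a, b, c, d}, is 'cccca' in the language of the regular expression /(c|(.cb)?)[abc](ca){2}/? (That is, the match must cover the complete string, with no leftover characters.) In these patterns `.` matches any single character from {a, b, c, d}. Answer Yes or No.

No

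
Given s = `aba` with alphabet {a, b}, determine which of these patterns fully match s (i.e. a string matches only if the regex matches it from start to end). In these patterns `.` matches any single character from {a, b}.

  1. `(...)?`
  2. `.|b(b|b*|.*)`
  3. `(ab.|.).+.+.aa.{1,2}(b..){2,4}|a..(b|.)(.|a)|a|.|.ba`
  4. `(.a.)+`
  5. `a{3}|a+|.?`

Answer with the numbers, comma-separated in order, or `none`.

1 → match
2 → no match
3 → match
4 → no match
5 → no match

1, 3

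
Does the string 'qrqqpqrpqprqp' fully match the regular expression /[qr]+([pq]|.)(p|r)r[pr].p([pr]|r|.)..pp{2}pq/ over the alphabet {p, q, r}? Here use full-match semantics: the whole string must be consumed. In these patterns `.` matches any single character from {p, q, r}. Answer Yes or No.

No

Every match must end with 'ppq', but 'qrqqpqrpqprqp' does not.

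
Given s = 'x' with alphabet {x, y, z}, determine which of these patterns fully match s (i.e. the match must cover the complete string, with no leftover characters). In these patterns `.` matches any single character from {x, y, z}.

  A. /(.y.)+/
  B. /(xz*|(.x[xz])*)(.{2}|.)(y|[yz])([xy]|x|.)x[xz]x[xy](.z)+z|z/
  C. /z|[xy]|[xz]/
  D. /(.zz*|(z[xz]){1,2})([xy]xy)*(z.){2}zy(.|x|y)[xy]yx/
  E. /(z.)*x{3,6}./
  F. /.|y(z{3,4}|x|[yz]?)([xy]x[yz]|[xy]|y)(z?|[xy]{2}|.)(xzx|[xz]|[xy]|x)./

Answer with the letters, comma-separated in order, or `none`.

A → no match
B → no match
C → match
D → no match — must end with 'yx'
E → no match
F → match

C, F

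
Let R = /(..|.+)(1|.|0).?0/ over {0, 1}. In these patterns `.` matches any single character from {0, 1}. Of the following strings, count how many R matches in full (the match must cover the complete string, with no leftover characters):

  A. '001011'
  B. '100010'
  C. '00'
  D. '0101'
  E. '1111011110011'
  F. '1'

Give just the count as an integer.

1

A → no match — must end with '0'
B → match
C → no match
D → no match — must end with '0'
E → no match — must end with '0'
F → no match — must end with '0'
Total matched: 1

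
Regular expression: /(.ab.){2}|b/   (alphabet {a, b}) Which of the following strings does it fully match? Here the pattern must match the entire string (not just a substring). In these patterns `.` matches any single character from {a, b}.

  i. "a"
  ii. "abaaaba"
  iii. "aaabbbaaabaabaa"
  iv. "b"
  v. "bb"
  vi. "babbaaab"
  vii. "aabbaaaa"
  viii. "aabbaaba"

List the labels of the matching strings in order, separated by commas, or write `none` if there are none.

i → no match
ii → no match
iii → no match
iv → match
v → no match
vi → no match
vii → no match
viii → match

iv, viii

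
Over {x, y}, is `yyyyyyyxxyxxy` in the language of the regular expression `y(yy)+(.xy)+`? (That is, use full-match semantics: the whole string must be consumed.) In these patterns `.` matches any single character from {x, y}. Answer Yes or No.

Yes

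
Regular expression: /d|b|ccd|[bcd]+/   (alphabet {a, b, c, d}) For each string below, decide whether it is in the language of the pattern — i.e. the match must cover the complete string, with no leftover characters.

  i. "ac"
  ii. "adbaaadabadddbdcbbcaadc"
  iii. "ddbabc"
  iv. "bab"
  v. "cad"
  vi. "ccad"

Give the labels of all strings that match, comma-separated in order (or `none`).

none

i. "ac" → no match
ii → no match
iii. "ddbabc" → no match
iv. "bab" → no match
v. "cad" → no match
vi. "ccad" → no match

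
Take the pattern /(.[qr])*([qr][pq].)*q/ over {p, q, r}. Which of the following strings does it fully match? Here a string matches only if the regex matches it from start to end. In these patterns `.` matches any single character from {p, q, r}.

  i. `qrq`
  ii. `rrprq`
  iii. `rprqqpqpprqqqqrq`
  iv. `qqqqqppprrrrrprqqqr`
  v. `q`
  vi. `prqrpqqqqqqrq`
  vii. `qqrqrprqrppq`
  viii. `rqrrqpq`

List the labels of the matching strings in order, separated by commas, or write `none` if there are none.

i, ii, iii, v, vi, viii

i → match
ii → match
iii → match
iv → no match — must end with `q`
v → match
vi → match
vii → no match
viii → match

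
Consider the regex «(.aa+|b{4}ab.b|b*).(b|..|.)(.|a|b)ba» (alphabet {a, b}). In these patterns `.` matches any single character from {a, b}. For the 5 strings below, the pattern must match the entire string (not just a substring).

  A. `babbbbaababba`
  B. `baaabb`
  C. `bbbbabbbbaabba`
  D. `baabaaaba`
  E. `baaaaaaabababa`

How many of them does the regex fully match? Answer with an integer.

A → no match
B. `baaabb` → no match — must end with `ba`
C → match
D. `baabaaaba` → match
E → match
Total matched: 3

3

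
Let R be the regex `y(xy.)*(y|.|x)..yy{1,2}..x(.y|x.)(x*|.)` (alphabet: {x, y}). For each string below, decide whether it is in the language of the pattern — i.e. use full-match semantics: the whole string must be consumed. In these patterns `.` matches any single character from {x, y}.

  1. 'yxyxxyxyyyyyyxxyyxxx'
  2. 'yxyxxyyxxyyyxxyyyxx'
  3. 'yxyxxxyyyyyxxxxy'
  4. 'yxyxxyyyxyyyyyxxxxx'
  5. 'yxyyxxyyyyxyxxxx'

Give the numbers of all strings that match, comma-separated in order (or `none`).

1 → match
2 → no match
3 → match
4 → match
5 → match

1, 3, 4, 5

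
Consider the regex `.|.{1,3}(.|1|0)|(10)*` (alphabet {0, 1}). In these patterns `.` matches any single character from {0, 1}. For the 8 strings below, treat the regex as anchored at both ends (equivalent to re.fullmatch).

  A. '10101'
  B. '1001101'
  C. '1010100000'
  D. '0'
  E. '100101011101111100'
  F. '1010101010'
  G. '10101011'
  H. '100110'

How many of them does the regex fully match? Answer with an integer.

2

A → no match
B → no match
C → no match
D → match
E → no match
F → match
G → no match
H → no match
Total matched: 2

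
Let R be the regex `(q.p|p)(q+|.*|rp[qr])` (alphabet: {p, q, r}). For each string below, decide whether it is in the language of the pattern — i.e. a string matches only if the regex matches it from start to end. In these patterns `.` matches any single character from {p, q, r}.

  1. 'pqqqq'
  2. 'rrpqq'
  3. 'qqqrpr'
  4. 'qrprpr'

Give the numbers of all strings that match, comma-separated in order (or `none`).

1 → match
2 → no match
3 → no match
4 → match

1, 4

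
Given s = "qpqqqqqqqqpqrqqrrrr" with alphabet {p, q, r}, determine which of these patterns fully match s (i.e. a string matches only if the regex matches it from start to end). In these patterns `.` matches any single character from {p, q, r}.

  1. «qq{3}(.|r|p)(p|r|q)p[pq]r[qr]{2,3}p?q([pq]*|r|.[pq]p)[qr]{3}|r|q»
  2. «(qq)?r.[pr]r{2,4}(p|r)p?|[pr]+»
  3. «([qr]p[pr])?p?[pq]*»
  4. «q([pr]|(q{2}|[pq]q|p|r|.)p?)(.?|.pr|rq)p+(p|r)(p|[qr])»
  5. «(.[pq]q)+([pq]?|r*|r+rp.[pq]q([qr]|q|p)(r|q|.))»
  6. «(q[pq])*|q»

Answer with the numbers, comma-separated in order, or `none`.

1 → no match
2 → no match
3 → no match
4 → no match
5 → match
6 → no match

5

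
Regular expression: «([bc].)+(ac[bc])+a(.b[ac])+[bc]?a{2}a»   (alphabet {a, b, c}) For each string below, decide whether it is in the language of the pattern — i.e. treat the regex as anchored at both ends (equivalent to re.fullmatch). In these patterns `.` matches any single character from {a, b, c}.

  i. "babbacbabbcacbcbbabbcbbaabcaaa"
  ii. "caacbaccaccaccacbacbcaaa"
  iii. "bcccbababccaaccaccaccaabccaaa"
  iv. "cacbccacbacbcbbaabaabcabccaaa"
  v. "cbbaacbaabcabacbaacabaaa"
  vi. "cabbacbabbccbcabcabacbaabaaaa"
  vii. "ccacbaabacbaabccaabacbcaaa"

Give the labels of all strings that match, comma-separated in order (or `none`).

ii, iii, iv, vi

i → no match
ii → match
iii → match
iv → match
v → no match
vi → match
vii → no match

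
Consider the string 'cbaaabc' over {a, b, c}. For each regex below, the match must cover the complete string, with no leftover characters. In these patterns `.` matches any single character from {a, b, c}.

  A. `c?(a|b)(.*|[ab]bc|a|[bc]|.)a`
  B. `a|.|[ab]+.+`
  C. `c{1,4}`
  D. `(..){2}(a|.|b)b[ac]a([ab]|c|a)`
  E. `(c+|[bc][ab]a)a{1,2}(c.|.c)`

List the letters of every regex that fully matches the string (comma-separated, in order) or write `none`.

E

A → no match — must end with 'a'
B → no match
C → no match
D → no match
E → match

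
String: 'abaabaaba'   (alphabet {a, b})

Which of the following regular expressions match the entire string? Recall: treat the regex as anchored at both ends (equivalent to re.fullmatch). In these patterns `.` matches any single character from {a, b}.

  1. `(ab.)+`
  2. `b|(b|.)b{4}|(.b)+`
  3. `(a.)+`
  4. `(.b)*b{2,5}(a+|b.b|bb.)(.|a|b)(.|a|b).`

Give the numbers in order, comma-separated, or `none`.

1

1 → match
2 → no match — must end with 'b'
3 → no match
4 → no match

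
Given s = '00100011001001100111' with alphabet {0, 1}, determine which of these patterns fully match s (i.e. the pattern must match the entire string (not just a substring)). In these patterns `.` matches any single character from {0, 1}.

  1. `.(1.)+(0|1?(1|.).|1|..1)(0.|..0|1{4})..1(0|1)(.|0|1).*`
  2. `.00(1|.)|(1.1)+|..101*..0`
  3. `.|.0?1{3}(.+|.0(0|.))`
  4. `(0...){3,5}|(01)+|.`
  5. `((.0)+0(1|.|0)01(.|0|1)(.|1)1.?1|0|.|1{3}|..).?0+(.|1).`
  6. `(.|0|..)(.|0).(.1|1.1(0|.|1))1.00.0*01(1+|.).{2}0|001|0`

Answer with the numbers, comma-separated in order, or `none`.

1 → no match
2 → no match
3 → no match
4 → match
5 → no match
6 → no match

4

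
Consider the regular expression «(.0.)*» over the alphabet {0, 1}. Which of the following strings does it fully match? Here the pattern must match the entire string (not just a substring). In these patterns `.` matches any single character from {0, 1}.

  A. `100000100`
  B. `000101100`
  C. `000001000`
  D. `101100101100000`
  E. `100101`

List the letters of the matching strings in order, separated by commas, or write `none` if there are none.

A. `100000100` → match
B. `000101100` → match
C. `000001000` → match
D → match
E. `100101` → match

A, B, C, D, E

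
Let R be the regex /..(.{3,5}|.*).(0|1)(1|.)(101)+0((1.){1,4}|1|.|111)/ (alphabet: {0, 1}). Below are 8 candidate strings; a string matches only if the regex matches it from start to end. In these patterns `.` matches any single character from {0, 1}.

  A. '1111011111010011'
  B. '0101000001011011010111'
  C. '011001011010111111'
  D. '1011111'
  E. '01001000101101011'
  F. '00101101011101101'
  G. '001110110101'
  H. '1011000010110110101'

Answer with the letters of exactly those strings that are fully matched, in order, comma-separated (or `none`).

B, C, E, G, H

A → no match
B → match
C → match
D → no match
E → match
F → no match
G → match
H → match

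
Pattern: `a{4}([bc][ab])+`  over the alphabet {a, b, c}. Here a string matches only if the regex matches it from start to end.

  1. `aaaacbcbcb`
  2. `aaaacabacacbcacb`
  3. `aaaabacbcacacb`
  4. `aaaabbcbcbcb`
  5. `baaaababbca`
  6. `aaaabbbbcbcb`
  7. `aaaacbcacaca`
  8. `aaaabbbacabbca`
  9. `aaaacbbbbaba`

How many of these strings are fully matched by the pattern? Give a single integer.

1. `aaaacbcbcb` → match
2 → match
3 → match
4. `aaaabbcbcbcb` → match
5. `baaaababbca` → no match — must start with `a`
6. `aaaabbbbcbcb` → match
7. `aaaacbcacaca` → match
8 → match
9. `aaaacbbbbaba` → match
Total matched: 8

8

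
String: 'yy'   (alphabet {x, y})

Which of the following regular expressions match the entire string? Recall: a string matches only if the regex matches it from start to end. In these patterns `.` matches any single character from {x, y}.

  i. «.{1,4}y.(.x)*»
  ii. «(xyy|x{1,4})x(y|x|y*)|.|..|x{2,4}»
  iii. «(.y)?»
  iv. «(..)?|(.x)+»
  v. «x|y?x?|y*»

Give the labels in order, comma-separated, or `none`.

i → no match
ii → match
iii → match
iv → match
v → match

ii, iii, iv, v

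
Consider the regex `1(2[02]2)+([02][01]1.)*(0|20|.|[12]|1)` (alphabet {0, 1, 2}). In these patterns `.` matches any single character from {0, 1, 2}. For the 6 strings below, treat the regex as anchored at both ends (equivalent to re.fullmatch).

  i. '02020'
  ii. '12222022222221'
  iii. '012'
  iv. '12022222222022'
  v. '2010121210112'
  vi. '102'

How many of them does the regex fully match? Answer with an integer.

2

i. '02020' → no match — must start with '12'
ii → match
iii. '012' → no match — must start with '12'
iv → match
v → no match — must start with '12'
vi. '102' → no match — must start with '12'
Total matched: 2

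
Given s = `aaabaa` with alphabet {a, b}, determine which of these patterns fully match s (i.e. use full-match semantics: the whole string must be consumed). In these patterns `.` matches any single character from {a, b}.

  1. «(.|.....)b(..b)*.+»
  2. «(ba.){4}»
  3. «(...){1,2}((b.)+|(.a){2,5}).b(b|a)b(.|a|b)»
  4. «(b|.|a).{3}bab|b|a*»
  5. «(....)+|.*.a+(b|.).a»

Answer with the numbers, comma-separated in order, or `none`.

5

1 → no match
2 → no match — must start with `ba`
3 → no match
4 → no match
5 → match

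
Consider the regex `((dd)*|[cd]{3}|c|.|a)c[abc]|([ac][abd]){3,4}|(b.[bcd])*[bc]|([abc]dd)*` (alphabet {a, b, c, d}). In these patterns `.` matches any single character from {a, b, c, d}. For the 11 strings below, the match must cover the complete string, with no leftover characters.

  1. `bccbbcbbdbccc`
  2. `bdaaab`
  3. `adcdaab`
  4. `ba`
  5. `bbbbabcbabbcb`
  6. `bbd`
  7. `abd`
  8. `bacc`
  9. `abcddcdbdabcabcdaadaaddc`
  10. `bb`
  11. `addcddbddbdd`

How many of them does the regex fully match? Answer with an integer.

1 → match
2 → no match
3 → no match
4 → no match
5 → no match
6 → no match
7 → no match
8 → match
9 → no match
10 → no match
11 → match
Total matched: 3

3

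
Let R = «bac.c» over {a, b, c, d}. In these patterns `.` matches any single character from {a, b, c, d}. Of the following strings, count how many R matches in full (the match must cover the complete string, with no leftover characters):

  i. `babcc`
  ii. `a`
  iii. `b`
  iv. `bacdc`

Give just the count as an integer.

i → no match — must start with `bac`
ii → no match — must start with `bac`
iii → no match — must start with `bac`
iv → match
Total matched: 1

1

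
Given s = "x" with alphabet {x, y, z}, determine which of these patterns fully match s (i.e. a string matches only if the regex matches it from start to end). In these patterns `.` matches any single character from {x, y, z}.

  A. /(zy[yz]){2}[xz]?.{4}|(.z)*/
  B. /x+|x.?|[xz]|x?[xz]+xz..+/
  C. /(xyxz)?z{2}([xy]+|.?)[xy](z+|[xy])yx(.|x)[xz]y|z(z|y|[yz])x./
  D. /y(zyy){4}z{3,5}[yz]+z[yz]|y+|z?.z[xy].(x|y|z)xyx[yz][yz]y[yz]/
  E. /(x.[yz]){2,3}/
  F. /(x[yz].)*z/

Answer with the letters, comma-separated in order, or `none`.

B

A → no match
B → match
C → no match
D → no match
E → no match
F → no match — must end with "z"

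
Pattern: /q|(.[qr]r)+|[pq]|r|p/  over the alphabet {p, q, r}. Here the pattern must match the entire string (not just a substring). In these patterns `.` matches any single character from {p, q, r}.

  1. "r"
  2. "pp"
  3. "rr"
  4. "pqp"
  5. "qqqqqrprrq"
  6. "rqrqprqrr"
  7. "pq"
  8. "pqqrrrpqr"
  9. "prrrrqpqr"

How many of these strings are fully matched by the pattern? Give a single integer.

1

1 → match
2 → no match
3 → no match
4 → no match
5 → no match
6 → no match
7 → no match
8 → no match
9 → no match
Total matched: 1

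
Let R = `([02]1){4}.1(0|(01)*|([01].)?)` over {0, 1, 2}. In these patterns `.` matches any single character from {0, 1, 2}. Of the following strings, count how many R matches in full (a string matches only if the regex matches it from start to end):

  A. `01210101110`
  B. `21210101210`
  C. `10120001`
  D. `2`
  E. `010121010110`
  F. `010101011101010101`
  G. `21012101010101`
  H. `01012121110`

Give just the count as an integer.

A. `01210101110` → match
B. `21210101210` → match
C. `10120001` → no match
D. `2` → no match
E. `010121010110` → match
F → match
G → match
H. `01012121110` → match
Total matched: 6

6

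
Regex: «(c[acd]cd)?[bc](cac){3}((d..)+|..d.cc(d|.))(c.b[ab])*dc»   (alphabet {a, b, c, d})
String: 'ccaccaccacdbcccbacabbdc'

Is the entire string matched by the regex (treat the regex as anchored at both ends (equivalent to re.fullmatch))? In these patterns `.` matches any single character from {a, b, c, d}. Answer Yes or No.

Yes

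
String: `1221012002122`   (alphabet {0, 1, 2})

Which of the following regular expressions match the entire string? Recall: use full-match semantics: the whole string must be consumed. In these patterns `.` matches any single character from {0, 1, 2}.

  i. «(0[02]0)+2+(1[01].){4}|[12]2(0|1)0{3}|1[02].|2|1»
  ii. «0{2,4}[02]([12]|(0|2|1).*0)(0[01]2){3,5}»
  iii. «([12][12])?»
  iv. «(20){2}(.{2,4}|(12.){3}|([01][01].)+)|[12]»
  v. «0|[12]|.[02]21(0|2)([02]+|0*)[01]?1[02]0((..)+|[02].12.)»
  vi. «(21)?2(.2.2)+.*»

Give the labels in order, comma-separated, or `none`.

i → no match
ii → no match — must start with `0`
iii → no match
iv → no match
v → match
vi → no match

v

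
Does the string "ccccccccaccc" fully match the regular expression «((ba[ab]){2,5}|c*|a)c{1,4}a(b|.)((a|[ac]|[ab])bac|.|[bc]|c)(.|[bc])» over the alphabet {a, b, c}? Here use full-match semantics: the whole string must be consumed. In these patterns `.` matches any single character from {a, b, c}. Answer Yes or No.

Yes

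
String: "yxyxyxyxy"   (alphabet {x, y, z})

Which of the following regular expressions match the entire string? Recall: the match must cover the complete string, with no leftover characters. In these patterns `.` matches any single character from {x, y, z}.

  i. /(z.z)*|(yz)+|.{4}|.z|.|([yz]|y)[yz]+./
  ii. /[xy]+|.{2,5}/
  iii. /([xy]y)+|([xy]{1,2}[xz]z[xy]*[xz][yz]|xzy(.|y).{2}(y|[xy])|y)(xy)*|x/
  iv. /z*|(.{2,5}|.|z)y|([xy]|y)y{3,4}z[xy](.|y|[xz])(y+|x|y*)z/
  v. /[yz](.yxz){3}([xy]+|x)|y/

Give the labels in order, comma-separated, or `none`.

i → no match
ii → match
iii → match
iv → no match
v → no match

ii, iii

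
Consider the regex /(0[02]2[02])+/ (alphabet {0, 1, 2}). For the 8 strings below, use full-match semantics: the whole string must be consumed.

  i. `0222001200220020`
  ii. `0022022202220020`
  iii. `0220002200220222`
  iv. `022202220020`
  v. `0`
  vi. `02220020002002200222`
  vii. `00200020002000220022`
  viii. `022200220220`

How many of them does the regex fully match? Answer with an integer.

6

i → no match
ii → match
iii → match
iv → match
v → no match
vi → match
vii → match
viii → match
Total matched: 6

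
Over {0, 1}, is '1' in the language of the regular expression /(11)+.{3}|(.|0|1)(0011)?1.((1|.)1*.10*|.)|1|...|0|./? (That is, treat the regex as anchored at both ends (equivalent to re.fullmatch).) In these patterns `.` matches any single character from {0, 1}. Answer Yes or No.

Yes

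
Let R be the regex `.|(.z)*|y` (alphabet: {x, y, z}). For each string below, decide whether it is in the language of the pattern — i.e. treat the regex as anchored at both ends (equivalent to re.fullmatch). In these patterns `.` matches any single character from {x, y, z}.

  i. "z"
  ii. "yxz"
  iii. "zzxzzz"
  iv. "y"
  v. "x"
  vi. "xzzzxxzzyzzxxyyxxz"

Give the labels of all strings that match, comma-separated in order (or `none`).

i, iii, iv, v

i → match
ii → no match
iii → match
iv → match
v → match
vi → no match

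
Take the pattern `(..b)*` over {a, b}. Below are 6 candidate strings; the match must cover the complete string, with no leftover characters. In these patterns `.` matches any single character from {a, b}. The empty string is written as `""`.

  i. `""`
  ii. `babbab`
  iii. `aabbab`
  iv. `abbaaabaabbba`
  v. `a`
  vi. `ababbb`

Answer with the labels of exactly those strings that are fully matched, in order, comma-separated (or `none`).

i, ii, iii

i → match
ii → match
iii → match
iv → no match
v → no match
vi → no match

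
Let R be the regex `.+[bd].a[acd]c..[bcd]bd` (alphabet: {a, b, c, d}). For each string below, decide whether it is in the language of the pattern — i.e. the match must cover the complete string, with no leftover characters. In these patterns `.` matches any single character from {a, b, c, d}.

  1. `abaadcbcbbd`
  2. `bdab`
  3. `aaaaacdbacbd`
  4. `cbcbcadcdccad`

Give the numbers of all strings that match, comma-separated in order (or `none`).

1

1 → match
2 → no match — must end with `bd`
3 → no match
4 → no match — must end with `bd`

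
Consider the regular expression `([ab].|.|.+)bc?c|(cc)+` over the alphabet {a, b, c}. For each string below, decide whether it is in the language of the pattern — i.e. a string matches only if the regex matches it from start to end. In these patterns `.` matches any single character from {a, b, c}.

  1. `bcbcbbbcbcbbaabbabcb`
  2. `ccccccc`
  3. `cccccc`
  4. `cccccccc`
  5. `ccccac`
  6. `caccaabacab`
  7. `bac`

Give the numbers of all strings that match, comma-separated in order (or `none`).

3, 4

1 → no match
2 → no match
3 → match
4 → match
5 → no match
6 → no match
7 → no match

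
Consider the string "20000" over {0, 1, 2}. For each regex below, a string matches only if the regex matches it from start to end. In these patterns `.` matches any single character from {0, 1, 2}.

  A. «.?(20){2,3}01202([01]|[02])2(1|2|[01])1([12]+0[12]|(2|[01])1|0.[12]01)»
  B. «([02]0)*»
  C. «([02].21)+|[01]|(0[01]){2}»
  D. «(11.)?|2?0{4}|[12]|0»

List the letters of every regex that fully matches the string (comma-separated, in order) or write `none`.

A → no match
B → no match
C → no match
D → match

D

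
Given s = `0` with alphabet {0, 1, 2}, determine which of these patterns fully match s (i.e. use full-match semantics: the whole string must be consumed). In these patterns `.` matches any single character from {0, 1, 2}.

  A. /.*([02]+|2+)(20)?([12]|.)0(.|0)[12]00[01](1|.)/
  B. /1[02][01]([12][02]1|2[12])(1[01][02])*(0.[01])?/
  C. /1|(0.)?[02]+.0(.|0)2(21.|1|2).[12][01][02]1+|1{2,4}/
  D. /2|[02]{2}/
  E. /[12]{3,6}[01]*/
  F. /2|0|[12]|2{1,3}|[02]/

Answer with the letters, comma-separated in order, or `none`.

A → no match
B → no match — must start with `1`
C → no match — must end with `1`
D → no match
E → no match
F → match

F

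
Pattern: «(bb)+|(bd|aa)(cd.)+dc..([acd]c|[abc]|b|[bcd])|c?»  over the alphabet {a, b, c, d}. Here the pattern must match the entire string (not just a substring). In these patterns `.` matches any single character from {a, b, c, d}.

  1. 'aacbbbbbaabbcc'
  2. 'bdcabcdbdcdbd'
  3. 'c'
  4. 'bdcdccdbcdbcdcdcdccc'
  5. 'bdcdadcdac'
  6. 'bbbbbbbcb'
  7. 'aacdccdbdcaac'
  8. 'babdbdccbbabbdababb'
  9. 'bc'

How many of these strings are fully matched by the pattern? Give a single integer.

1 → no match
2 → no match
3 → match
4 → match
5 → match
6 → no match
7 → match
8 → no match
9 → no match
Total matched: 4

4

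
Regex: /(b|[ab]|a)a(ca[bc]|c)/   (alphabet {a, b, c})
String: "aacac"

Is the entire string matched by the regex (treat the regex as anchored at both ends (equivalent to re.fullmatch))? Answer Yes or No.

Yes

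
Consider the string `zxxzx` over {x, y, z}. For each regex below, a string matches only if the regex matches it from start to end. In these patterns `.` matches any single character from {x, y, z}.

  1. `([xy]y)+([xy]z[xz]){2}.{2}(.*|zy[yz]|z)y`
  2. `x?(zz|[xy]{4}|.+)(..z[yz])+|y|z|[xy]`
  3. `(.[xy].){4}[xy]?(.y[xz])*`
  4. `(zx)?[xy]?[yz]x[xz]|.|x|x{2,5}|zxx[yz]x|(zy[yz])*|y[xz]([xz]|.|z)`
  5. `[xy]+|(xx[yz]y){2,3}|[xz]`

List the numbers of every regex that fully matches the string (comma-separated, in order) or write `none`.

4

1 → no match — must end with `y`
2 → no match
3 → no match
4 → match
5 → no match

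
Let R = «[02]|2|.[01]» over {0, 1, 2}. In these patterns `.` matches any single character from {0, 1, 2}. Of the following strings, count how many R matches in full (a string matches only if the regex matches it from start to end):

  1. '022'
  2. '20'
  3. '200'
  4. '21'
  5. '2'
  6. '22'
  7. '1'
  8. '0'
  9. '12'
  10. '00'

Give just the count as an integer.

5

1. '022' → no match
2. '20' → match
3. '200' → no match
4. '21' → match
5. '2' → match
6. '22' → no match
7. '1' → no match
8. '0' → match
9. '12' → no match
10. '00' → match
Total matched: 5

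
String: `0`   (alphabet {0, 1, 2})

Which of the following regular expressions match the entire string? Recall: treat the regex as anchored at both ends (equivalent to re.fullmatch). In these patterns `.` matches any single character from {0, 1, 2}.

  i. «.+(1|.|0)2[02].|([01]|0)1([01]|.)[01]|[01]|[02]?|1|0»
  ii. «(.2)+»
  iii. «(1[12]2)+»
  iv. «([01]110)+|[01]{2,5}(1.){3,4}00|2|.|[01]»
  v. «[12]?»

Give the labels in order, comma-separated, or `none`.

i → match
ii → no match — must end with `2`
iii → no match — must start with `1`
iv → match
v → no match

i, iv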